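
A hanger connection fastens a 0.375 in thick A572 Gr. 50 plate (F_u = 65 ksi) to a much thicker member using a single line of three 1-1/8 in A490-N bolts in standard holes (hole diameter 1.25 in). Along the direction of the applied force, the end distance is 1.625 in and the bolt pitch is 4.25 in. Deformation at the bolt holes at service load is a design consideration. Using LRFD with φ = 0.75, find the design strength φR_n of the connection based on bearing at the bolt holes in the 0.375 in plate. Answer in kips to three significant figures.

121 kips

Per bolt r_n = 1.2 l_c t F_u ≤ 2.4 d t F_u; upper limit = 2.4 × 1.125 × 0.375 × 65 = 65.81 kips.
Edge bolt: l_c = 1.625 − 1.25/2 = 1 in → 1.2 × 1 × 0.375 × 65 = 29.25 → r_n = 29.25 kips.
Interior bolts: l_c = 4.25 − 1.25 = 3 in → 1.2 × 3 × 0.375 × 65 = 87.75 → r_n = 65.81 kips.
R_n = 1 × 29.25 + 2 × 65.81 = 160.9 kips.
Design strength φR_n = 0.75 × 160.9 = 121 kips.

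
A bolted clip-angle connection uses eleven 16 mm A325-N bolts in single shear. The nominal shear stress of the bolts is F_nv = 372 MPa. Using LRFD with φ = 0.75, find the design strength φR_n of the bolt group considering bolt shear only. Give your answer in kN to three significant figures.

617 kN

A_b = π × 16² / 4 = 201.1 mm².
R_n = F_nv · A_b · n · n_s = 372 × 201.1 × 11 × 1 / 1000 = 822.7 kN.
Design strength φR_n = 0.75 × 822.7 = 617 kN.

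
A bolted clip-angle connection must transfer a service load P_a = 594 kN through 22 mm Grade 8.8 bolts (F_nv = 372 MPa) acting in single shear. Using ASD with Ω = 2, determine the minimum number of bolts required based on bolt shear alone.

9 bolts

A_b = π·22²/4 = 380.1 mm².
Per-bolt allowable strength R_n/Ω = 372 × 380.1 × 1 / 1000 / 2 = 70.7 kN.
n ≥ 594 / 70.7 = 8.401 → use 9 bolts.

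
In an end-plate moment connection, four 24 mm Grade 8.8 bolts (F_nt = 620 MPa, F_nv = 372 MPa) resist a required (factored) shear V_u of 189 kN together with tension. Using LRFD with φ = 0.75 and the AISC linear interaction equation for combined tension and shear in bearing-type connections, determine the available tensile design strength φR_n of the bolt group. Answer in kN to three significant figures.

779 kN

A_b = π·24²/4 = 452.4 mm²; f_rv = 189 × 1000 / (4 × 452.4) = 104.4 MPa.
F'_nt = 1.3 F_nt − (F_nt / φF_nv) f_rv = 1.3·620 − (620/(0.75·372))·104.4 = 573.9 MPa, capped at F_nt → F'_nt = 573.9 MPa.
R_n = F'_nt · A_b · n = 573.9 × 452.4 × 4 / 1000 = 1039 kN.
Design strength φR_n = 0.75 × 1039 = 779 kN.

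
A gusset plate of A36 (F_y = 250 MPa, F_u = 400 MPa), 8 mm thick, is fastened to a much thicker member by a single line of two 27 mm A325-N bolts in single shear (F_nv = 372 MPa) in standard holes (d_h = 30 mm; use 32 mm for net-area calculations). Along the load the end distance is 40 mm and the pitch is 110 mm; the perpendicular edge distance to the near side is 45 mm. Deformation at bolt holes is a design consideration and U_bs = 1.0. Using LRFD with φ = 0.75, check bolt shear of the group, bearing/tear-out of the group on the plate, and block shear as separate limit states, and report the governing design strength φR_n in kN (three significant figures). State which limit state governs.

205 kN (block shear governs)

Bolt shear: A_b = π·27²/4 = 572.6 mm²; R_n = 372 × 572.6 × 2 × 1 / 1000 = 426 kN → 0.75 × 426 = 319 kN.
Bearing: edge l_c = 25, r_n = 96 kN; interior l_c = 80, r_n = 207.4 kN; R_n = 96 + 1·207.4 = 303.4 kN → 228 kN.
Block shear: A_gv = 1200, A_nv = 816, A_nt = 232 mm²; R_n = min(0.6F_uA_nv, 0.6F_yA_gv) + U_bs·F_u·A_nt = 272.8 kN → 205 kN.
Block shear governs: 205 kN.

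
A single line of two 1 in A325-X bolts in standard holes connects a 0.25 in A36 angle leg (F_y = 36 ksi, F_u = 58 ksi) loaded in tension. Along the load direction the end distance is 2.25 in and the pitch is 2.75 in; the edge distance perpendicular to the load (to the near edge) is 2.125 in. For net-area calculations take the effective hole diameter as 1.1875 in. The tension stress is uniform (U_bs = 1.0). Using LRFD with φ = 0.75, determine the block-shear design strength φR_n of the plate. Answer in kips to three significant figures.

36.9 kips

Shear plane L_v = 2.25 + 1·2.75 = 5 in; A_gv = 5 × 0.25 = 1.25 in².
A_nv = (5 − 1.5·1.1875) × 0.25 = 0.8047 in².
A_nt = (2.125 − 0.5·1.1875) × 0.25 = 0.3828 in².
0.6 F_u A_nv = 28 kips; 0.6 F_y A_gv = 27 kips → shear yielding governs the shear term.
R_n = 27 + 1.0 × 58 × 0.3828 = 49.2 kips.
Design strength φR_n = 0.75 × 49.2 = 36.9 kips.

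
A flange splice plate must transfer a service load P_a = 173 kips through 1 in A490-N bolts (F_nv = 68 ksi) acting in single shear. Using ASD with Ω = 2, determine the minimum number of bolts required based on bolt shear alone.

7 bolts

A_b = π·1²/4 = 0.7854 in².
Per-bolt allowable strength R_n/Ω = 68 × 0.7854 × 1 / 2 = 26.7 kips.
n ≥ 173 / 26.7 = 6.479 → use 7 bolts.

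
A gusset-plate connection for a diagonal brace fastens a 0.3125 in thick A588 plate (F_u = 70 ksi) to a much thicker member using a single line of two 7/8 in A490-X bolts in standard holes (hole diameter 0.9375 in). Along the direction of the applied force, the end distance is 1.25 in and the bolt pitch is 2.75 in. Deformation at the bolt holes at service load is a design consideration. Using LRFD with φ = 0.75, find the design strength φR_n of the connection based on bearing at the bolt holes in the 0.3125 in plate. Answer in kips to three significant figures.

Per bolt r_n = 1.2 l_c t F_u ≤ 2.4 d t F_u; upper limit = 2.4 × 0.875 × 0.3125 × 70 = 45.94 kips.
Edge bolt: l_c = 1.25 − 0.9375/2 = 0.7812 in → 1.2 × 0.7812 × 0.3125 × 70 = 20.51 → r_n = 20.51 kips.
Interior bolts: l_c = 2.75 − 0.9375 = 1.812 in → 1.2 × 1.812 × 0.3125 × 70 = 47.58 → r_n = 45.94 kips.
R_n = 1 × 20.51 + 1 × 45.94 = 66.45 kips.
Design strength φR_n = 0.75 × 66.45 = 49.8 kips.

49.8 kips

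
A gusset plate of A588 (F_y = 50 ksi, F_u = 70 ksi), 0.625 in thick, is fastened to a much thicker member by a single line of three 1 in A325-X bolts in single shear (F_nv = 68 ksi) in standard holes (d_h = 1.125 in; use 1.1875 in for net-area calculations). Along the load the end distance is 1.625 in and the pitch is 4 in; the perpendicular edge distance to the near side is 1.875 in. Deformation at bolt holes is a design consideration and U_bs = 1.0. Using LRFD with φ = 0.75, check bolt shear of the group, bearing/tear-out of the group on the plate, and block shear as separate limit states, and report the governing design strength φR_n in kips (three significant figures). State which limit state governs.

Bolt shear: A_b = π·1²/4 = 0.7854 in²; R_n = 68 × 0.7854 × 3 × 1 = 160.2 kips → 0.75 × 160.2 = 120 kips.
Bearing: edge l_c = 1.062, r_n = 55.78 kips; interior l_c = 2.875, r_n = 105 kips; R_n = 55.78 + 2·105 = 265.8 kips → 199 kips.
Block shear: A_gv = 6.016, A_nv = 4.16, A_nt = 0.8008 in²; R_n = min(0.6F_uA_nv, 0.6F_yA_gv) + U_bs·F_u·A_nt = 230.8 kips → 173 kips.
Bolt shear governs: 120 kips.

120 kips (bolt shear governs)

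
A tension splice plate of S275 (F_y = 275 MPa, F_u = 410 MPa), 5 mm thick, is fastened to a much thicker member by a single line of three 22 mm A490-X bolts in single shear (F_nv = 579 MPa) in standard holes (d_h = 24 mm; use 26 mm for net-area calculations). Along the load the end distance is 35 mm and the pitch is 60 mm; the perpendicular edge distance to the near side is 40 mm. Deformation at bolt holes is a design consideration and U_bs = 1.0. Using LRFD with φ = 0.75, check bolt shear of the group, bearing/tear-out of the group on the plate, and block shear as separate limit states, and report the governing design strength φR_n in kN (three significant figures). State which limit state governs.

125 kN (block shear governs)

Bolt shear: A_b = π·22²/4 = 380.1 mm²; R_n = 579 × 380.1 × 3 × 1 / 1000 = 660.3 kN → 0.75 × 660.3 = 495 kN.
Bearing: edge l_c = 23, r_n = 56.58 kN; interior l_c = 36, r_n = 88.56 kN; R_n = 56.58 + 2·88.56 = 233.7 kN → 175 kN.
Block shear: A_gv = 775, A_nv = 450, A_nt = 135 mm²; R_n = min(0.6F_uA_nv, 0.6F_yA_gv) + U_bs·F_u·A_nt = 166.1 kN → 125 kN.
Block shear governs: 125 kN.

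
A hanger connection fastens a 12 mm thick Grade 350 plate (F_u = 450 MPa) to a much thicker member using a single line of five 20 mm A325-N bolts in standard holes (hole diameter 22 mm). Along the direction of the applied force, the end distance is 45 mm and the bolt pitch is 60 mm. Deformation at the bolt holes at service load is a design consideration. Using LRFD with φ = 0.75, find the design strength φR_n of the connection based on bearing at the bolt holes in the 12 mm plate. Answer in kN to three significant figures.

Per bolt r_n = 1.2 l_c t F_u ≤ 2.4 d t F_u; upper limit = 2.4 × 20 × 12 × 450 / 1000 = 259.2 kN.
Edge bolt: l_c = 45 − 22/2 = 34 mm → 1.2 × 34 × 12 × 450 / 1000 = 220.3 → r_n = 220.3 kN.
Interior bolts: l_c = 60 − 22 = 38 mm → 1.2 × 38 × 12 × 450 / 1000 = 246.2 → r_n = 246.2 kN.
R_n = 1 × 220.3 + 4 × 246.2 = 1205 kN.
Design strength φR_n = 0.75 × 1205 = 904 kN.

904 kN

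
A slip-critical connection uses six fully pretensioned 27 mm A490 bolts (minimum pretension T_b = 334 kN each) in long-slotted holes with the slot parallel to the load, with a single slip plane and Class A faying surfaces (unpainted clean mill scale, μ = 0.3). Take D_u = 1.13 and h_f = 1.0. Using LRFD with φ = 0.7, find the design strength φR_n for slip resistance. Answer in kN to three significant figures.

476 kN

R_n = μ · D_u · h_f · T_b · n_s · n_b = 0.3 × 1.13 × 1.0 × 334 × 1 × 6 = 679.4 kN.
Design strength φR_n = 0.7 × 679.4 = 476 kN.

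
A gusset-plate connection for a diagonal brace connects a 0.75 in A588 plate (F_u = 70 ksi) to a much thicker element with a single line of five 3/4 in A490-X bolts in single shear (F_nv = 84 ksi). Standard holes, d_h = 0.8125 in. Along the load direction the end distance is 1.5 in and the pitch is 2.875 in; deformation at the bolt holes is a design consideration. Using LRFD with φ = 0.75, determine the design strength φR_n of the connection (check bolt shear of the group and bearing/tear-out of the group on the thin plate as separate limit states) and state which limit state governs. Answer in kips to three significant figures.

Bolt shear: A_b = π·0.75²/4 = 0.4418 in²; R_n = 84 × 0.4418 × 5 × 1 = 185.6 kips → 0.75 × 185.6 = 139 kips.
Bearing (1.2 l_c t F_u ≤ 2.4 d t F_u): upper limit = 2.4·0.75·0.75·70 = 94.5 kips.
  Edge l_c = 1.5 − 0.8125/2 = 1.094 → r_n = 68.91 kips; interior l_c = 2.875 − 0.8125 = 2.062 → r_n = 94.5 kips.
  R_n,bearing = 1·68.91 + 4·94.5 = 446.9 kips → 0.75 × 446.9 = 335 kips.
Bolt shear governs: 139 kips.

139 kips (bolt shear governs)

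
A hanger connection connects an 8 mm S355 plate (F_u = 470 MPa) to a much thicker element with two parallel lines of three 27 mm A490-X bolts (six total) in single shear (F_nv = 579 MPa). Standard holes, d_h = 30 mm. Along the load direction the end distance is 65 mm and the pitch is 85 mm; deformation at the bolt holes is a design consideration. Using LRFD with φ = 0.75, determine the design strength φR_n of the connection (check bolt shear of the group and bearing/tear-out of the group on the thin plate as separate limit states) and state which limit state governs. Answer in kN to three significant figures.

Bolt shear: A_b = π·27²/4 = 572.6 mm²; R_n = 579 × 572.6 × 6 × 1 / 1000 = 1989 kN → 0.75 × 1989 = 1490 kN.
Bearing (1.2 l_c t F_u ≤ 2.4 d t F_u): upper limit = 2.4·27·8·470 / 1000 = 243.6 kN.
  Edge l_c = 65 − 30/2 = 50 → r_n = 225.6 kN; interior l_c = 85 − 30 = 55 → r_n = 243.6 kN.
  R_n,bearing = 2·225.6 + 4·243.6 = 1426 kN → 0.75 × 1426 = 1070 kN.
Bearing governs: 1070 kN.

1070 kN (bearing governs)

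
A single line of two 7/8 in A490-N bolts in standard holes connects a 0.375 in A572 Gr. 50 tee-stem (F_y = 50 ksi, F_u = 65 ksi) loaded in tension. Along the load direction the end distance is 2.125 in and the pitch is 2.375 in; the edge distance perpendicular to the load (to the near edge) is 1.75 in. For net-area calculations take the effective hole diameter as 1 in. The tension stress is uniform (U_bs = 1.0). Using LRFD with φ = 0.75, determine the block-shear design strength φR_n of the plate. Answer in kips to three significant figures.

Shear plane L_v = 2.125 + 1·2.375 = 4.5 in; A_gv = 4.5 × 0.375 = 1.688 in².
A_nv = (4.5 − 1.5·1) × 0.375 = 1.125 in².
A_nt = (1.75 − 0.5·1) × 0.375 = 0.4688 in².
0.6 F_u A_nv = 43.88 kips; 0.6 F_y A_gv = 50.62 kips → shear rupture governs the shear term.
R_n = 43.88 + 1.0 × 65 × 0.4688 = 74.34 kips.
Design strength φR_n = 0.75 × 74.34 = 55.8 kips.

55.8 kips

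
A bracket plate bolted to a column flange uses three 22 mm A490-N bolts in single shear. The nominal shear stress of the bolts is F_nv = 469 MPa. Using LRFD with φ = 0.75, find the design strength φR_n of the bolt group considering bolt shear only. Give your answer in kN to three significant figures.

A_b = π × 22² / 4 = 380.1 mm².
R_n = F_nv · A_b · n · n_s = 469 × 380.1 × 3 × 1 / 1000 = 534.8 kN.
Design strength φR_n = 0.75 × 534.8 = 401 kN.

401 kN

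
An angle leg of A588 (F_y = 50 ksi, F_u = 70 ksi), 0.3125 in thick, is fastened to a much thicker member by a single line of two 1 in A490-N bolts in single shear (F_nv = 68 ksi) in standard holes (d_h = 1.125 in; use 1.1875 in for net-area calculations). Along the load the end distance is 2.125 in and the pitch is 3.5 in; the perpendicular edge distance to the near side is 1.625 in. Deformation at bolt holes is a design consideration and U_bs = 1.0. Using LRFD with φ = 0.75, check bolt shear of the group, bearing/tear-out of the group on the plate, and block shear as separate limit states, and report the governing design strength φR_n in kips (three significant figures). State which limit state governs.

54.8 kips (block shear governs)

Bolt shear: A_b = π·1²/4 = 0.7854 in²; R_n = 68 × 0.7854 × 2 × 1 = 106.8 kips → 0.75 × 106.8 = 80.1 kips.
Bearing: edge l_c = 1.562, r_n = 41.02 kips; interior l_c = 2.375, r_n = 52.5 kips; R_n = 41.02 + 1·52.5 = 93.52 kips → 70.1 kips.
Block shear: A_gv = 1.758, A_nv = 1.201, A_nt = 0.3223 in²; R_n = min(0.6F_uA_nv, 0.6F_yA_gv) + U_bs·F_u·A_nt = 73.01 kips → 54.8 kips.
Block shear governs: 54.8 kips.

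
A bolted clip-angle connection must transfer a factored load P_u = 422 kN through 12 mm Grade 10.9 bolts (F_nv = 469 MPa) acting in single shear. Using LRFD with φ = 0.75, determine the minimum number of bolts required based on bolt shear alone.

11 bolts

A_b = π·12²/4 = 113.1 mm².
Per-bolt design strength φR_n = 0.75 × 469 × 113.1 × 1 / 1000 = 39.78 kN.
n ≥ 422 / 39.78 = 10.61 → use 11 bolts.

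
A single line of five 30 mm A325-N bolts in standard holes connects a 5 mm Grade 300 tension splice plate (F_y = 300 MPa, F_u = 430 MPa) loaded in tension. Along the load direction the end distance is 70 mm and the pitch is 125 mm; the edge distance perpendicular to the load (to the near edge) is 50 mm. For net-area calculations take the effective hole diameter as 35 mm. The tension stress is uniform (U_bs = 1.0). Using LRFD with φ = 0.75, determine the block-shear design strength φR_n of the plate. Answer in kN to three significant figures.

437 kN

Shear plane L_v = 70 + 4·125 = 570 mm; A_gv = 570 × 5 = 2850 mm².
A_nv = (570 − 4.5·35) × 5 = 2062 mm².
A_nt = (50 − 0.5·35) × 5 = 162.5 mm².
0.6 F_u A_nv = 532.1 kN; 0.6 F_y A_gv = 513 kN → shear yielding governs the shear term.
R_n = 513 + 1.0 × 430 × 162.5 / 1000 = 582.9 kN.
Design strength φR_n = 0.75 × 582.9 = 437 kN.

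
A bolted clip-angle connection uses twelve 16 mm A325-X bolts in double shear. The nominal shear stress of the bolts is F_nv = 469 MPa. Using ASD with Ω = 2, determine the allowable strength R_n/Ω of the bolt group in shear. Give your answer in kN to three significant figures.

1130 kN

A_b = π × 16² / 4 = 201.1 mm².
R_n = F_nv · A_b · n · n_s = 469 × 201.1 × 12 × 2 / 1000 = 2263 kN.
Allowable strength R_n/Ω = 2263 / 2 = 1130 kN.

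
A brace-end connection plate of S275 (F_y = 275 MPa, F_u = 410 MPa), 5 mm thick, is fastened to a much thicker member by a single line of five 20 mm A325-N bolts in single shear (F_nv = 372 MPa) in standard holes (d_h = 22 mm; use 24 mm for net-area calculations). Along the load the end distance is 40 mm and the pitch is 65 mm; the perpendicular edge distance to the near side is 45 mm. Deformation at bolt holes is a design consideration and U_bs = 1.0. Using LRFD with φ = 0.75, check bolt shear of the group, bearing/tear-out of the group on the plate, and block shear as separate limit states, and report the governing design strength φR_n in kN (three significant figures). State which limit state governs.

228 kN (block shear governs)

Bolt shear: A_b = π·20²/4 = 314.2 mm²; R_n = 372 × 314.2 × 5 × 1 / 1000 = 584.3 kN → 0.75 × 584.3 = 438 kN.
Bearing: edge l_c = 29, r_n = 71.34 kN; interior l_c = 43, r_n = 98.4 kN; R_n = 71.34 + 4·98.4 = 464.9 kN → 349 kN.
Block shear: A_gv = 1500, A_nv = 960, A_nt = 165 mm²; R_n = min(0.6F_uA_nv, 0.6F_yA_gv) + U_bs·F_u·A_nt = 303.8 kN → 228 kN.
Block shear governs: 228 kN.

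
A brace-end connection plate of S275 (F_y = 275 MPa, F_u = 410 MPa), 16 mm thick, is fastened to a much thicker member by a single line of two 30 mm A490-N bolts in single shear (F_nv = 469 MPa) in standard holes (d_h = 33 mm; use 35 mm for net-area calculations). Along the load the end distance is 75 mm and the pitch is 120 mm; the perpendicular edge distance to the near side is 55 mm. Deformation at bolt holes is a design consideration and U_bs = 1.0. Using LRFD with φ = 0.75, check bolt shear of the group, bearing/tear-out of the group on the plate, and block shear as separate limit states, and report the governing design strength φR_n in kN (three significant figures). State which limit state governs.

Bolt shear: A_b = π·30²/4 = 706.9 mm²; R_n = 469 × 706.9 × 2 × 1 / 1000 = 663 kN → 0.75 × 663 = 497 kN.
Bearing: edge l_c = 58.5, r_n = 460.5 kN; interior l_c = 87, r_n = 472.3 kN; R_n = 460.5 + 1·472.3 = 932.8 kN → 700 kN.
Block shear: A_gv = 3120, A_nv = 2280, A_nt = 600 mm²; R_n = min(0.6F_uA_nv, 0.6F_yA_gv) + U_bs·F_u·A_nt = 760.8 kN → 571 kN.
Bolt shear governs: 497 kN.

497 kN (bolt shear governs)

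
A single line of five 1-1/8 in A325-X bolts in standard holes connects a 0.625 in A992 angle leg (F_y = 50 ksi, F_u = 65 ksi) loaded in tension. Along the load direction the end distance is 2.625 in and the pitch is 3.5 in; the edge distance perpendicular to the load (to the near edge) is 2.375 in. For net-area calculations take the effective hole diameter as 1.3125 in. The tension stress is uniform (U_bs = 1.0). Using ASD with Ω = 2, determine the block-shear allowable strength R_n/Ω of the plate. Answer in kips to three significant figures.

Shear plane L_v = 2.625 + 4·3.5 = 16.62 in; A_gv = 16.62 × 0.625 = 10.39 in².
A_nv = (16.62 − 4.5·1.3125) × 0.625 = 6.699 in².
A_nt = (2.375 − 0.5·1.3125) × 0.625 = 1.074 in².
0.6 F_u A_nv = 261.3 kips; 0.6 F_y A_gv = 311.7 kips → shear rupture governs the shear term.
R_n = 261.3 + 1.0 × 65 × 1.074 = 331.1 kips.
Allowable strength R_n/Ω = 331.1 / 2 = 166 kips.

166 kips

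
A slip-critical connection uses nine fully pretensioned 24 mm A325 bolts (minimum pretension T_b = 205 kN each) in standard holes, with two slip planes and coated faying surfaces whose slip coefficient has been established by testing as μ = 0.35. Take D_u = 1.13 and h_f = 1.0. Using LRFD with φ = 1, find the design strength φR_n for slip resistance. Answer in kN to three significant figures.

1460 kN

R_n = μ · D_u · h_f · T_b · n_s · n_b = 0.35 × 1.13 × 1.0 × 205 × 2 × 9 = 1459 kN.
Design strength φR_n = 1 × 1459 = 1460 kN.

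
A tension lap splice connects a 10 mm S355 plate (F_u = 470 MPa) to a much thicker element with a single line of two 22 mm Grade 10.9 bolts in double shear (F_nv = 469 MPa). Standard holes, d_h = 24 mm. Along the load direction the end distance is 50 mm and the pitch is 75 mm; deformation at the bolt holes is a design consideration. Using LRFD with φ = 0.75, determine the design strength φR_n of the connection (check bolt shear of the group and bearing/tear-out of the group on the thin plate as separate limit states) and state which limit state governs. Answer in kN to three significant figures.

347 kN (bearing governs)

Bolt shear: A_b = π·22²/4 = 380.1 mm²; R_n = 469 × 380.1 × 2 × 2 / 1000 = 713.1 kN → 0.75 × 713.1 = 535 kN.
Bearing (1.2 l_c t F_u ≤ 2.4 d t F_u): upper limit = 2.4·22·10·470 / 1000 = 248.2 kN.
  Edge l_c = 50 − 24/2 = 38 → r_n = 214.3 kN; interior l_c = 75 − 24 = 51 → r_n = 248.2 kN.
  R_n,bearing = 1·214.3 + 1·248.2 = 462.5 kN → 0.75 × 462.5 = 347 kN.
Bearing governs: 347 kN.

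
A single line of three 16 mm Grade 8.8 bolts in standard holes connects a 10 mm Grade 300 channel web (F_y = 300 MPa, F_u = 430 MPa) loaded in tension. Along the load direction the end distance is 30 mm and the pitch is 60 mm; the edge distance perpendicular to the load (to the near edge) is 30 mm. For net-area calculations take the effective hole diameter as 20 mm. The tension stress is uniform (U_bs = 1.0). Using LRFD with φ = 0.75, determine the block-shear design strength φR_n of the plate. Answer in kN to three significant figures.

Shear plane L_v = 30 + 2·60 = 150 mm; A_gv = 150 × 10 = 1500 mm².
A_nv = (150 − 2.5·20) × 10 = 1000 mm².
A_nt = (30 − 0.5·20) × 10 = 200 mm².
0.6 F_u A_nv = 258 kN; 0.6 F_y A_gv = 270 kN → shear rupture governs the shear term.
R_n = 258 + 1.0 × 430 × 200 / 1000 = 344 kN.
Design strength φR_n = 0.75 × 344 = 258 kN.

258 kN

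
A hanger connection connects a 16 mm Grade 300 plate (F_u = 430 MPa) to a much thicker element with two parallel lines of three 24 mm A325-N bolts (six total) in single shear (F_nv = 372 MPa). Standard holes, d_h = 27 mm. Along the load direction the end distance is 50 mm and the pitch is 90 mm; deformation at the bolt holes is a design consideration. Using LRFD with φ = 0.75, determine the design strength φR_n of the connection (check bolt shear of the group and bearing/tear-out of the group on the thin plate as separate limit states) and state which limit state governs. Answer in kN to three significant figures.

757 kN (bolt shear governs)

Bolt shear: A_b = π·24²/4 = 452.4 mm²; R_n = 372 × 452.4 × 6 × 1 / 1000 = 1010 kN → 0.75 × 1010 = 757 kN.
Bearing (1.2 l_c t F_u ≤ 2.4 d t F_u): upper limit = 2.4·24·16·430 / 1000 = 396.3 kN.
  Edge l_c = 50 − 27/2 = 36.5 → r_n = 301.3 kN; interior l_c = 90 − 27 = 63 → r_n = 396.3 kN.
  R_n,bearing = 2·301.3 + 4·396.3 = 2188 kN → 0.75 × 2188 = 1640 kN.
Bolt shear governs: 757 kN.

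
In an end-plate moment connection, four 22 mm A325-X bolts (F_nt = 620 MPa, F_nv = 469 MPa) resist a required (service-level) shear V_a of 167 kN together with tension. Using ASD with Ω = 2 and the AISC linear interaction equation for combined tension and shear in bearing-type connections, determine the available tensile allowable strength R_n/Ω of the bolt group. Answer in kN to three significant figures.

392 kN

A_b = π·22²/4 = 380.1 mm²; f_rv = 167 × 1000 / (4 × 380.1) = 109.8 MPa.
F'_nt = 1.3 F_nt − (Ω F_nt / F_nv) f_rv = 1.3·620 − (2·620/469)·109.8 = 515.6 MPa, capped at F_nt → F'_nt = 515.6 MPa.
R_n = F'_nt · A_b · n = 515.6 × 380.1 × 4 / 1000 = 784 kN.
Allowable strength R_n/Ω = 784 / 2 = 392 kN.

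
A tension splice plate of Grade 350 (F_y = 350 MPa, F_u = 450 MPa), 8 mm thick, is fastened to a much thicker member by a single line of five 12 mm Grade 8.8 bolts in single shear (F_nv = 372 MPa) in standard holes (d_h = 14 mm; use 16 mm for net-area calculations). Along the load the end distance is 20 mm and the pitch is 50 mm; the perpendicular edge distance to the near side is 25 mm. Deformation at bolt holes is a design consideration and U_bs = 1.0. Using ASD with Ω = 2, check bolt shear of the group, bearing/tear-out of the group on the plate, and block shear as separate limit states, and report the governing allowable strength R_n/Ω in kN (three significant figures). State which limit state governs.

Bolt shear: A_b = π·12²/4 = 113.1 mm²; R_n = 372 × 113.1 × 5 × 1 / 1000 = 210.4 kN → 210.4 / 2 = 105 kN.
Bearing: edge l_c = 13, r_n = 56.16 kN; interior l_c = 36, r_n = 103.7 kN; R_n = 56.16 + 4·103.7 = 470.9 kN → 235 kN.
Block shear: A_gv = 1760, A_nv = 1184, A_nt = 136 mm²; R_n = min(0.6F_uA_nv, 0.6F_yA_gv) + U_bs·F_u·A_nt = 380.9 kN → 190 kN.
Bolt shear governs: 105 kN.

105 kN (bolt shear governs)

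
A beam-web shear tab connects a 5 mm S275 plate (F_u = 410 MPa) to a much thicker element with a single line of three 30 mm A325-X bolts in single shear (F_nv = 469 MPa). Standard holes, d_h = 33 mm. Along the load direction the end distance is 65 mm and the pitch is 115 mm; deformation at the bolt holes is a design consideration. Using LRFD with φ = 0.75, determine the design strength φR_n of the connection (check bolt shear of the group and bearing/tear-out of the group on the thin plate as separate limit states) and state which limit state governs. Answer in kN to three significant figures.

311 kN (bearing governs)

Bolt shear: A_b = π·30²/4 = 706.9 mm²; R_n = 469 × 706.9 × 3 × 1 / 1000 = 994.5 kN → 0.75 × 994.5 = 746 kN.
Bearing (1.2 l_c t F_u ≤ 2.4 d t F_u): upper limit = 2.4·30·5·410 / 1000 = 147.6 kN.
  Edge l_c = 65 − 33/2 = 48.5 → r_n = 119.3 kN; interior l_c = 115 − 33 = 82 → r_n = 147.6 kN.
  R_n,bearing = 1·119.3 + 2·147.6 = 414.5 kN → 0.75 × 414.5 = 311 kN.
Bearing governs: 311 kN.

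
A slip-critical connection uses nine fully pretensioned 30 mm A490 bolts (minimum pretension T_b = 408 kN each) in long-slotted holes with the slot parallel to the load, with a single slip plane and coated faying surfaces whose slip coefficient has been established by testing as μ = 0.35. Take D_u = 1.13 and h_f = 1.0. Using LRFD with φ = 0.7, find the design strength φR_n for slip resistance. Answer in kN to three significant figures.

R_n = μ · D_u · h_f · T_b · n_s · n_b = 0.35 × 1.13 × 1.0 × 408 × 1 × 9 = 1452 kN.
Design strength φR_n = 0.7 × 1452 = 1020 kN.

1020 kN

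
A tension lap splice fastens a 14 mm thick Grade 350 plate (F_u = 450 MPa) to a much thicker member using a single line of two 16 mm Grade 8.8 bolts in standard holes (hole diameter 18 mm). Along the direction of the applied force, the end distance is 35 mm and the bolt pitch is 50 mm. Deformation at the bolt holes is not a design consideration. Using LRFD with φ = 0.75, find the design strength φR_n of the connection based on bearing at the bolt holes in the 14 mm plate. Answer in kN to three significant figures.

Per bolt r_n = 1.5 l_c t F_u ≤ 3.0 d t F_u; upper limit = 3.0 × 16 × 14 × 450 / 1000 = 302.4 kN.
Edge bolt: l_c = 35 − 18/2 = 26 mm → 1.5 × 26 × 14 × 450 / 1000 = 245.7 → r_n = 245.7 kN.
Interior bolts: l_c = 50 − 18 = 32 mm → 1.5 × 32 × 14 × 450 / 1000 = 302.4 → r_n = 302.4 kN.
R_n = 1 × 245.7 + 1 × 302.4 = 548.1 kN.
Design strength φR_n = 0.75 × 548.1 = 411 kN.

411 kN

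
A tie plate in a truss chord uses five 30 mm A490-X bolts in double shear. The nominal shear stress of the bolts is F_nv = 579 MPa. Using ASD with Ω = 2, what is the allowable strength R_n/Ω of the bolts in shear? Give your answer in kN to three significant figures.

A_b = π × 30² / 4 = 706.9 mm².
R_n = F_nv · A_b · n · n_s = 579 × 706.9 × 5 × 2 / 1000 = 4093 kN.
Allowable strength R_n/Ω = 4093 / 2 = 2050 kN.

2050 kN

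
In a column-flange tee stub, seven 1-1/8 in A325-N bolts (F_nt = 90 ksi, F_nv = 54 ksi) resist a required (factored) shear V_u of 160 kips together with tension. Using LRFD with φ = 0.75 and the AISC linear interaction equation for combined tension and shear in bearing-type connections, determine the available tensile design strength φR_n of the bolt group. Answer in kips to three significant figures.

A_b = π·1.125²/4 = 0.994 in²; f_rv = 160 / (7 × 0.994) = 22.99 ksi.
F'_nt = 1.3 F_nt − (F_nt / φF_nv) f_rv = 1.3·90 − (90/(0.75·54))·22.99 = 65.9 ksi, capped at F_nt → F'_nt = 65.9 ksi.
R_n = F'_nt · A_b · n = 65.9 × 0.994 × 7 = 458.5 kips.
Design strength φR_n = 0.75 × 458.5 = 344 kips.

344 kips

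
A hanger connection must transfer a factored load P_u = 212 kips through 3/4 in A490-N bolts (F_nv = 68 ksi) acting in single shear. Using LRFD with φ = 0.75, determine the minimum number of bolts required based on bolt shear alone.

10 bolts

A_b = π·0.75²/4 = 0.4418 in².
Per-bolt design strength φR_n = 0.75 × 68 × 0.4418 × 1 = 22.53 kips.
n ≥ 212 / 22.53 = 9.409 → use 10 bolts.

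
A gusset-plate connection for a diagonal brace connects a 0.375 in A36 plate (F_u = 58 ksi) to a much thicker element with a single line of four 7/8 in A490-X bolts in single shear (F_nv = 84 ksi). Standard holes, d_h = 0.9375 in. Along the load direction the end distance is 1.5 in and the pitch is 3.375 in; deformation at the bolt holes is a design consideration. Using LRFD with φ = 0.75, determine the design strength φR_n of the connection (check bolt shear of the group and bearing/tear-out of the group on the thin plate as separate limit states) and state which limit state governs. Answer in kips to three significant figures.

Bolt shear: A_b = π·0.875²/4 = 0.6013 in²; R_n = 84 × 0.6013 × 4 × 1 = 202 kips → 0.75 × 202 = 152 kips.
Bearing (1.2 l_c t F_u ≤ 2.4 d t F_u): upper limit = 2.4·0.875·0.375·58 = 45.68 kips.
  Edge l_c = 1.5 − 0.9375/2 = 1.031 → r_n = 26.92 kips; interior l_c = 3.375 − 0.9375 = 2.438 → r_n = 45.68 kips.
  R_n,bearing = 1·26.92 + 3·45.68 = 163.9 kips → 0.75 × 163.9 = 123 kips.
Bearing governs: 123 kips.

123 kips (bearing governs)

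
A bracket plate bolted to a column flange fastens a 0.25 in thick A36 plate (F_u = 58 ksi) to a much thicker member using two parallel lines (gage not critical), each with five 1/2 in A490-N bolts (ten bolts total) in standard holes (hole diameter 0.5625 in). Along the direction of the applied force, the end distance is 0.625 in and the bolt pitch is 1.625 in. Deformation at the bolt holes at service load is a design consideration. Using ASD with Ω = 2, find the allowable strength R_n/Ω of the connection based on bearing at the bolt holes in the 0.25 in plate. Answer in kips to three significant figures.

75.6 kips

Per bolt r_n = 1.2 l_c t F_u ≤ 2.4 d t F_u; upper limit = 2.4 × 0.5 × 0.25 × 58 = 17.4 kips.
Edge bolt: l_c = 0.625 − 0.5625/2 = 0.3438 in → 1.2 × 0.3438 × 0.25 × 58 = 5.981 → r_n = 5.981 kips.
Interior bolts: l_c = 1.625 − 0.5625 = 1.062 in → 1.2 × 1.062 × 0.25 × 58 = 18.49 → r_n = 17.4 kips.
R_n = 2 × 5.981 + 8 × 17.4 = 151.2 kips.
Allowable strength R_n/Ω = 151.2 / 2 = 75.6 kips.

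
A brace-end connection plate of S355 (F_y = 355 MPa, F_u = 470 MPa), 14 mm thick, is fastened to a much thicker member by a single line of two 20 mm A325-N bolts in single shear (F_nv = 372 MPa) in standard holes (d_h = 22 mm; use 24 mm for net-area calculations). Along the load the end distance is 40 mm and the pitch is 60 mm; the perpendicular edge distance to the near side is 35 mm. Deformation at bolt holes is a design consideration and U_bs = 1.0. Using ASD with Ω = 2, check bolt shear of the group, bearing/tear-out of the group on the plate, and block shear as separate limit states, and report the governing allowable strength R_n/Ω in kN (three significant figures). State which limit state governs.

117 kN (bolt shear governs)

Bolt shear: A_b = π·20²/4 = 314.2 mm²; R_n = 372 × 314.2 × 2 × 1 / 1000 = 233.7 kN → 233.7 / 2 = 117 kN.
Bearing: edge l_c = 29, r_n = 229 kN; interior l_c = 38, r_n = 300 kN; R_n = 229 + 1·300 = 529 kN → 265 kN.
Block shear: A_gv = 1400, A_nv = 896, A_nt = 322 mm²; R_n = min(0.6F_uA_nv, 0.6F_yA_gv) + U_bs·F_u·A_nt = 404 kN → 202 kN.
Bolt shear governs: 117 kN.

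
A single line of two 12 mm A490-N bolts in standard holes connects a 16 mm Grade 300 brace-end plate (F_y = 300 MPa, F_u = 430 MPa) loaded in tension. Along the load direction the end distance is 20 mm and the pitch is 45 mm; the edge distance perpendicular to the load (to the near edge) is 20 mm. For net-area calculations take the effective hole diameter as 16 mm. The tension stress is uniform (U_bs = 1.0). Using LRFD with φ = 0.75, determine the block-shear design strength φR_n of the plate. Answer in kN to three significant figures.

Shear plane L_v = 20 + 1·45 = 65 mm; A_gv = 65 × 16 = 1040 mm².
A_nv = (65 − 1.5·16) × 16 = 656 mm².
A_nt = (20 − 0.5·16) × 16 = 192 mm².
0.6 F_u A_nv = 169.2 kN; 0.6 F_y A_gv = 187.2 kN → shear rupture governs the shear term.
R_n = 169.2 + 1.0 × 430 × 192 / 1000 = 251.8 kN.
Design strength φR_n = 0.75 × 251.8 = 189 kN.

189 kN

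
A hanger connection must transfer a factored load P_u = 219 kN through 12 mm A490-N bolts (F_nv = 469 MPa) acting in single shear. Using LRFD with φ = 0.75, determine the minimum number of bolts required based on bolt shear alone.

A_b = π·12²/4 = 113.1 mm².
Per-bolt design strength φR_n = 0.75 × 469 × 113.1 × 1 / 1000 = 39.78 kN.
n ≥ 219 / 39.78 = 5.505 → use 6 bolts.

6 bolts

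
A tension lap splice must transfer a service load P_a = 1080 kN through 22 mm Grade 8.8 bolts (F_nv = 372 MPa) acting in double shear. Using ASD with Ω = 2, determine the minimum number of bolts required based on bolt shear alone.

A_b = π·22²/4 = 380.1 mm².
Per-bolt allowable strength R_n/Ω = 372 × 380.1 × 2 / 1000 / 2 = 141.4 kN.
n ≥ 1080 / 141.4 = 7.637 → use 8 bolts.

8 bolts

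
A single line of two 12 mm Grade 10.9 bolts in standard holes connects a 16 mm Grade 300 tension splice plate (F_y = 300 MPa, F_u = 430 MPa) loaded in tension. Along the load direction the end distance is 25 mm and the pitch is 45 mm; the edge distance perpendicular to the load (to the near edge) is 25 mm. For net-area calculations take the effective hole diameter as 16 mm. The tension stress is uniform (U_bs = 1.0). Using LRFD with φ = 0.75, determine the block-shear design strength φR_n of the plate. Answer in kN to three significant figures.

Shear plane L_v = 25 + 1·45 = 70 mm; A_gv = 70 × 16 = 1120 mm².
A_nv = (70 − 1.5·16) × 16 = 736 mm².
A_nt = (25 − 0.5·16) × 16 = 272 mm².
0.6 F_u A_nv = 189.9 kN; 0.6 F_y A_gv = 201.6 kN → shear rupture governs the shear term.
R_n = 189.9 + 1.0 × 430 × 272 / 1000 = 306.8 kN.
Design strength φR_n = 0.75 × 306.8 = 230 kN.

230 kN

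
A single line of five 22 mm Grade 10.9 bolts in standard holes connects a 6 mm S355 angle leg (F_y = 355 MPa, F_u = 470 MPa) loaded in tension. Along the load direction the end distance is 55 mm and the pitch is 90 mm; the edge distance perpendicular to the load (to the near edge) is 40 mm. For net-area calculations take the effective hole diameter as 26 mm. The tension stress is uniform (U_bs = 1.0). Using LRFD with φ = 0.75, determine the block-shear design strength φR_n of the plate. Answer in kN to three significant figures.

Shear plane L_v = 55 + 4·90 = 415 mm; A_gv = 415 × 6 = 2490 mm².
A_nv = (415 − 4.5·26) × 6 = 1788 mm².
A_nt = (40 − 0.5·26) × 6 = 162 mm².
0.6 F_u A_nv = 504.2 kN; 0.6 F_y A_gv = 530.4 kN → shear rupture governs the shear term.
R_n = 504.2 + 1.0 × 470 × 162 / 1000 = 580.4 kN.
Design strength φR_n = 0.75 × 580.4 = 435 kN.

435 kN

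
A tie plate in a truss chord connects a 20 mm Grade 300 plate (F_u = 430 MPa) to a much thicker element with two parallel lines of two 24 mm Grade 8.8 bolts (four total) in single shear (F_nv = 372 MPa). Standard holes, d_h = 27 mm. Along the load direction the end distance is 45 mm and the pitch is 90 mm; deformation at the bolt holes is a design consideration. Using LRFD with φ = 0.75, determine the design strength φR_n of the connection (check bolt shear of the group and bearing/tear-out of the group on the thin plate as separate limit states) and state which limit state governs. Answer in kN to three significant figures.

Bolt shear: A_b = π·24²/4 = 452.4 mm²; R_n = 372 × 452.4 × 4 × 1 / 1000 = 673.2 kN → 0.75 × 673.2 = 505 kN.
Bearing (1.2 l_c t F_u ≤ 2.4 d t F_u): upper limit = 2.4·24·20·430 / 1000 = 495.4 kN.
  Edge l_c = 45 − 27/2 = 31.5 → r_n = 325.1 kN; interior l_c = 90 − 27 = 63 → r_n = 495.4 kN.
  R_n,bearing = 2·325.1 + 2·495.4 = 1641 kN → 0.75 × 1641 = 1230 kN.
Bolt shear governs: 505 kN.

505 kN (bolt shear governs)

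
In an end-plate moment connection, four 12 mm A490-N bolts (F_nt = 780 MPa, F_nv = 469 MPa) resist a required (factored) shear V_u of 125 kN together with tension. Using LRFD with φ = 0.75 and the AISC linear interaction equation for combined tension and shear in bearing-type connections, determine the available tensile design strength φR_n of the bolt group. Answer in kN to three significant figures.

A_b = π·12²/4 = 113.1 mm²; f_rv = 125 × 1000 / (4 × 113.1) = 276.3 MPa.
F'_nt = 1.3 F_nt − (F_nt / φF_nv) f_rv = 1.3·780 − (780/(0.75·469))·276.3 = 401.3 MPa, capped at F_nt → F'_nt = 401.3 MPa.
R_n = F'_nt · A_b · n = 401.3 × 113.1 × 4 / 1000 = 181.5 kN.
Design strength φR_n = 0.75 × 181.5 = 136 kN.

136 kN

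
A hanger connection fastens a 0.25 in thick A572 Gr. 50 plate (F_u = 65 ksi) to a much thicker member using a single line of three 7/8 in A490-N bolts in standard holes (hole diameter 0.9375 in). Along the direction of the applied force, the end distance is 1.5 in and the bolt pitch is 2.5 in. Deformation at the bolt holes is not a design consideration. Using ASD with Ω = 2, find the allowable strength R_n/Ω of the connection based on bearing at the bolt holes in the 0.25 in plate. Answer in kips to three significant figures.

50.7 kips

Per bolt r_n = 1.5 l_c t F_u ≤ 3.0 d t F_u; upper limit = 3.0 × 0.875 × 0.25 × 65 = 42.66 kips.
Edge bolt: l_c = 1.5 − 0.9375/2 = 1.031 in → 1.5 × 1.031 × 0.25 × 65 = 25.14 → r_n = 25.14 kips.
Interior bolts: l_c = 2.5 − 0.9375 = 1.562 in → 1.5 × 1.562 × 0.25 × 65 = 38.09 → r_n = 38.09 kips.
R_n = 1 × 25.14 + 2 × 38.09 = 101.3 kips.
Allowable strength R_n/Ω = 101.3 / 2 = 50.7 kips.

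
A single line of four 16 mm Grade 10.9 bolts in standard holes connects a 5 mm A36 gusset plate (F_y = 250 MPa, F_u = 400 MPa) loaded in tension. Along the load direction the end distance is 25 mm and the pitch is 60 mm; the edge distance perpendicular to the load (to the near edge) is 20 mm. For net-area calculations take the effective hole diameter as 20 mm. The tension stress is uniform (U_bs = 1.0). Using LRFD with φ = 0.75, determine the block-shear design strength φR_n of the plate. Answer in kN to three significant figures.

Shear plane L_v = 25 + 3·60 = 205 mm; A_gv = 205 × 5 = 1025 mm².
A_nv = (205 − 3.5·20) × 5 = 675 mm².
A_nt = (20 − 0.5·20) × 5 = 50 mm².
0.6 F_u A_nv = 162 kN; 0.6 F_y A_gv = 153.8 kN → shear yielding governs the shear term.
R_n = 153.8 + 1.0 × 400 × 50 / 1000 = 173.8 kN.
Design strength φR_n = 0.75 × 173.8 = 130 kN.

130 kN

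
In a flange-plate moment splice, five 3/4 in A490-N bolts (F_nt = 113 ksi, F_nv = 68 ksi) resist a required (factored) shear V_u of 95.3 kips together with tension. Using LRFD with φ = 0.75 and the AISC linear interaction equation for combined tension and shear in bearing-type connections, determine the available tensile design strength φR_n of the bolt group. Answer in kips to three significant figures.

85 kips

A_b = π·0.75²/4 = 0.4418 in²; f_rv = 95.3 / (5 × 0.4418) = 43.14 ksi.
F'_nt = 1.3 F_nt − (F_nt / φF_nv) f_rv = 1.3·113 − (113/(0.75·68))·43.14 = 51.31 ksi, capped at F_nt → F'_nt = 51.31 ksi.
R_n = F'_nt · A_b · n = 51.31 × 0.4418 × 5 = 113.3 kips.
Design strength φR_n = 0.75 × 113.3 = 85 kips.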